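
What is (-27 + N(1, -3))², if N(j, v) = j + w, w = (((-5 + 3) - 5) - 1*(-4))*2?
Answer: 1024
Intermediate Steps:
w = -6 (w = ((-2 - 5) + 4)*2 = (-7 + 4)*2 = -3*2 = -6)
N(j, v) = -6 + j (N(j, v) = j - 6 = -6 + j)
(-27 + N(1, -3))² = (-27 + (-6 + 1))² = (-27 - 5)² = (-32)² = 1024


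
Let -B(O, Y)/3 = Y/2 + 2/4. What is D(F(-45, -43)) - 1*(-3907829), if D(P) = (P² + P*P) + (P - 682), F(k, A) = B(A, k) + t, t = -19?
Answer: 3911612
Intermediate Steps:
B(O, Y) = -3/2 - 3*Y/2 (B(O, Y) = -3*(Y/2 + 2/4) = -3*(Y*(½) + 2*(¼)) = -3*(Y/2 + ½) = -3*(½ + Y/2) = -3/2 - 3*Y/2)
F(k, A) = -41/2 - 3*k/2 (F(k, A) = (-3/2 - 3*k/2) - 19 = -41/2 - 3*k/2)
D(P) = -682 + P + 2*P² (D(P) = (P² + P²) + (-682 + P) = 2*P² + (-682 + P) = -682 + P + 2*P²)
D(F(-45, -43)) - 1*(-3907829) = (-682 + (-41/2 - 3/2*(-45)) + 2*(-41/2 - 3/2*(-45))²) - 1*(-3907829) = (-682 + (-41/2 + 135/2) + 2*(-41/2 + 135/2)²) + 3907829 = (-682 + 47 + 2*47²) + 3907829 = (-682 + 47 + 2*2209) + 3907829 = (-682 + 47 + 4418) + 3907829 = 3783 + 3907829 = 3911612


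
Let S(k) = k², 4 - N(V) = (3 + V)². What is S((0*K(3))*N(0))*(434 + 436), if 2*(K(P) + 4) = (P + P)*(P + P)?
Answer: 0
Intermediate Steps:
N(V) = 4 - (3 + V)²
K(P) = -4 + 2*P² (K(P) = -4 + ((P + P)*(P + P))/2 = -4 + ((2*P)*(2*P))/2 = -4 + (4*P²)/2 = -4 + 2*P²)
S((0*K(3))*N(0))*(434 + 436) = ((0*(-4 + 2*3²))*(4 - (3 + 0)²))²*(434 + 436) = ((0*(-4 + 2*9))*(4 - 1*3²))²*870 = ((0*(-4 + 18))*(4 - 1*9))²*870 = ((0*14)*(4 - 9))²*870 = (0*(-5))²*870 = 0²*870 = 0*870 = 0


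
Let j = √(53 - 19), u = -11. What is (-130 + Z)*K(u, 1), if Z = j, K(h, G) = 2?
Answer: -260 + 2*√34 ≈ -248.34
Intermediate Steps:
j = √34 ≈ 5.8309
Z = √34 ≈ 5.8309
(-130 + Z)*K(u, 1) = (-130 + √34)*2 = -260 + 2*√34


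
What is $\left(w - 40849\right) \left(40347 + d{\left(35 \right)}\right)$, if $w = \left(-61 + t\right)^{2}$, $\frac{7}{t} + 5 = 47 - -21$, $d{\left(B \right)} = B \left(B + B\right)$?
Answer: $- \frac{128753276605}{81} \approx -1.5895 \cdot 10^{9}$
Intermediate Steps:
$d{\left(B \right)} = 2 B^{2}$ ($d{\left(B \right)} = B 2 B = 2 B^{2}$)
$t = \frac{1}{9}$ ($t = \frac{7}{-5 + \left(47 - -21\right)} = \frac{7}{-5 + \left(47 + 21\right)} = \frac{7}{-5 + 68} = \frac{7}{63} = 7 \cdot \frac{1}{63} = \frac{1}{9} \approx 0.11111$)
$w = \frac{300304}{81}$ ($w = \left(-61 + \frac{1}{9}\right)^{2} = \left(- \frac{548}{9}\right)^{2} = \frac{300304}{81} \approx 3707.5$)
$\left(w - 40849\right) \left(40347 + d{\left(35 \right)}\right) = \left(\frac{300304}{81} - 40849\right) \left(40347 + 2 \cdot 35^{2}\right) = - \frac{3008465 \left(40347 + 2 \cdot 1225\right)}{81} = - \frac{3008465 \left(40347 + 2450\right)}{81} = \left(- \frac{3008465}{81}\right) 42797 = - \frac{128753276605}{81}$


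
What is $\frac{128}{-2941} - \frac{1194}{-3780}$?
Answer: $\frac{504619}{1852830} \approx 0.27235$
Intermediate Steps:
$\frac{128}{-2941} - \frac{1194}{-3780} = 128 \left(- \frac{1}{2941}\right) - - \frac{199}{630} = - \frac{128}{2941} + \frac{199}{630} = \frac{504619}{1852830}$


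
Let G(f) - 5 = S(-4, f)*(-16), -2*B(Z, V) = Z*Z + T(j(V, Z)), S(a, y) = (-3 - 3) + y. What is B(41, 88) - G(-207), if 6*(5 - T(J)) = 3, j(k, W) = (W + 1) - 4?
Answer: -17023/4 ≈ -4255.8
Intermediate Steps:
S(a, y) = -6 + y
j(k, W) = -3 + W (j(k, W) = (1 + W) - 4 = -3 + W)
T(J) = 9/2 (T(J) = 5 - ⅙*3 = 5 - ½ = 9/2)
B(Z, V) = -9/4 - Z²/2 (B(Z, V) = -(Z*Z + 9/2)/2 = -(Z² + 9/2)/2 = -(9/2 + Z²)/2 = -9/4 - Z²/2)
G(f) = 101 - 16*f (G(f) = 5 + (-6 + f)*(-16) = 5 + (96 - 16*f) = 101 - 16*f)
B(41, 88) - G(-207) = (-9/4 - ½*41²) - (101 - 16*(-207)) = (-9/4 - ½*1681) - (101 + 3312) = (-9/4 - 1681/2) - 1*3413 = -3371/4 - 3413 = -17023/4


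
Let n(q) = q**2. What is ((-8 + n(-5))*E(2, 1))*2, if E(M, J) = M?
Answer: 68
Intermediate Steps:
((-8 + n(-5))*E(2, 1))*2 = ((-8 + (-5)**2)*2)*2 = ((-8 + 25)*2)*2 = (17*2)*2 = 34*2 = 68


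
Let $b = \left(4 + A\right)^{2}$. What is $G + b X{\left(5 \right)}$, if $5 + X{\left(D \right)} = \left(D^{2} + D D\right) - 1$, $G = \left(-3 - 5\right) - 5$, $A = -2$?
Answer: $163$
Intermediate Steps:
$b = 4$ ($b = \left(4 - 2\right)^{2} = 2^{2} = 4$)
$G = -13$ ($G = -8 - 5 = -13$)
$X{\left(D \right)} = -6 + 2 D^{2}$ ($X{\left(D \right)} = -5 - \left(1 - D^{2} - D D\right) = -5 + \left(\left(D^{2} + D^{2}\right) - 1\right) = -5 + \left(2 D^{2} - 1\right) = -5 + \left(-1 + 2 D^{2}\right) = -6 + 2 D^{2}$)
$G + b X{\left(5 \right)} = -13 + 4 \left(-6 + 2 \cdot 5^{2}\right) = -13 + 4 \left(-6 + 2 \cdot 25\right) = -13 + 4 \left(-6 + 50\right) = -13 + 4 \cdot 44 = -13 + 176 = 163$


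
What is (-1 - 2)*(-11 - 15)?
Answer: 78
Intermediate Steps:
(-1 - 2)*(-11 - 15) = -3*(-26) = 78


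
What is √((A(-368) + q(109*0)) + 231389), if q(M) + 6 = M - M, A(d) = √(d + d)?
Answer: √(231383 + 4*I*√46) ≈ 481.02 + 0.028*I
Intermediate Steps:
A(d) = √2*√d (A(d) = √(2*d) = √2*√d)
q(M) = -6 (q(M) = -6 + (M - M) = -6 + 0 = -6)
√((A(-368) + q(109*0)) + 231389) = √((√2*√(-368) - 6) + 231389) = √((√2*(4*I*√23) - 6) + 231389) = √((4*I*√46 - 6) + 231389) = √((-6 + 4*I*√46) + 231389) = √(231383 + 4*I*√46)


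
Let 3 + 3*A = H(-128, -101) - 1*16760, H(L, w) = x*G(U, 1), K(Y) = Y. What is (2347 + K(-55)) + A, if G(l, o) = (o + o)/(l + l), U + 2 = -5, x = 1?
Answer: -23070/7 ≈ -3295.7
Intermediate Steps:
U = -7 (U = -2 - 5 = -7)
G(l, o) = o/l (G(l, o) = (2*o)/((2*l)) = (2*o)*(1/(2*l)) = o/l)
H(L, w) = -1/7 (H(L, w) = 1*(1/(-7)) = 1*(1*(-1/7)) = 1*(-1/7) = -1/7)
A = -39114/7 (A = -1 + (-1/7 - 1*16760)/3 = -1 + (-1/7 - 16760)/3 = -1 + (1/3)*(-117321/7) = -1 - 39107/7 = -39114/7 ≈ -5587.7)
(2347 + K(-55)) + A = (2347 - 55) - 39114/7 = 2292 - 39114/7 = -23070/7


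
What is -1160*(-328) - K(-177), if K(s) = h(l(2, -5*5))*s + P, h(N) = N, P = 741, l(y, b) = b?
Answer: 375314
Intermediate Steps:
K(s) = 741 - 25*s (K(s) = (-5*5)*s + 741 = -25*s + 741 = 741 - 25*s)
-1160*(-328) - K(-177) = -1160*(-328) - (741 - 25*(-177)) = 380480 - (741 + 4425) = 380480 - 1*5166 = 380480 - 5166 = 375314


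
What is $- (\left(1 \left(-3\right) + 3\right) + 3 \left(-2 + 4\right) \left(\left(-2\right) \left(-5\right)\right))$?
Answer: $-60$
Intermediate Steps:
$- (\left(1 \left(-3\right) + 3\right) + 3 \left(-2 + 4\right) \left(\left(-2\right) \left(-5\right)\right)) = - (\left(-3 + 3\right) + 3 \cdot 2 \cdot 10) = - (0 + 6 \cdot 10) = - (0 + 60) = \left(-1\right) 60 = -60$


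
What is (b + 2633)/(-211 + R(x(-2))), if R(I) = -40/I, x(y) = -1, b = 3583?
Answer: -2072/57 ≈ -36.351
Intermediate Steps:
(b + 2633)/(-211 + R(x(-2))) = (3583 + 2633)/(-211 - 40/(-1)) = 6216/(-211 - 40*(-1)) = 6216/(-211 + 40) = 6216/(-171) = 6216*(-1/171) = -2072/57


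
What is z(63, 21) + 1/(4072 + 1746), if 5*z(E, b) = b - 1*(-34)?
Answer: 63999/5818 ≈ 11.000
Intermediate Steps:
z(E, b) = 34/5 + b/5 (z(E, b) = (b - 1*(-34))/5 = (b + 34)/5 = (34 + b)/5 = 34/5 + b/5)
z(63, 21) + 1/(4072 + 1746) = (34/5 + (1/5)*21) + 1/(4072 + 1746) = (34/5 + 21/5) + 1/5818 = 11 + 1/5818 = 63999/5818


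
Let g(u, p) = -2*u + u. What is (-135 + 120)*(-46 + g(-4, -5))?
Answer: 630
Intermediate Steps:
g(u, p) = -u
(-135 + 120)*(-46 + g(-4, -5)) = (-135 + 120)*(-46 - 1*(-4)) = -15*(-46 + 4) = -15*(-42) = 630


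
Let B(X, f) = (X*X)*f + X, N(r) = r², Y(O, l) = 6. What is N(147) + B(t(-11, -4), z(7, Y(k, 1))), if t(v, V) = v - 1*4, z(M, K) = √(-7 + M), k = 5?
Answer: 21594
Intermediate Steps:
t(v, V) = -4 + v (t(v, V) = v - 4 = -4 + v)
B(X, f) = X + f*X² (B(X, f) = X²*f + X = f*X² + X = X + f*X²)
N(147) + B(t(-11, -4), z(7, Y(k, 1))) = 147² + (-4 - 11)*(1 + (-4 - 11)*√(-7 + 7)) = 21609 - 15*(1 - 15*√0) = 21609 - 15*(1 - 15*0) = 21609 - 15*(1 + 0) = 21609 - 15*1 = 21609 - 15 = 21594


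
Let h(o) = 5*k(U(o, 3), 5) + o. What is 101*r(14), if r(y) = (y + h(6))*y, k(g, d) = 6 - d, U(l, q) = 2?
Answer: 35350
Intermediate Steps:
h(o) = 5 + o (h(o) = 5*(6 - 1*5) + o = 5*(6 - 5) + o = 5*1 + o = 5 + o)
r(y) = y*(11 + y) (r(y) = (y + (5 + 6))*y = (y + 11)*y = (11 + y)*y = y*(11 + y))
101*r(14) = 101*(14*(11 + 14)) = 101*(14*25) = 101*350 = 35350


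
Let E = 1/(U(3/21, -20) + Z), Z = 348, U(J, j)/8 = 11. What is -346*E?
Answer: -173/218 ≈ -0.79358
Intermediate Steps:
U(J, j) = 88 (U(J, j) = 8*11 = 88)
E = 1/436 (E = 1/(88 + 348) = 1/436 ≈ 0.0022936)
-346*E = -346*1/436 = -173/218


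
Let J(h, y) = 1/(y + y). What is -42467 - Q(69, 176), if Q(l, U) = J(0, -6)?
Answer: -509603/12 ≈ -42467.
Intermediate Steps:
J(h, y) = 1/(2*y)
Q(l, U) = -1/12 (Q(l, U) = (1/2)/(-6) = (1/2)*(-1/6) = -1/12)
-42467 - Q(69, 176) = -42467 - 1*(-1/12) = -42467 + 1/12 = -509603/12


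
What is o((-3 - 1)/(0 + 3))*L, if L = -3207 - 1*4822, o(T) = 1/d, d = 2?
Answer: -8029/2 ≈ -4014.5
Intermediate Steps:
o(T) = ½ (o(T) = 1/2 = ½)
L = -8029 (L = -3207 - 4822 = -8029)
o((-3 - 1)/(0 + 3))*L = (½)*(-8029) = -8029/2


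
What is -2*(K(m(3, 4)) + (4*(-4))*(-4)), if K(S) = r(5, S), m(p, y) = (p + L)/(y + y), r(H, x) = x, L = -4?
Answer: -511/4 ≈ -127.75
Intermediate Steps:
m(p, y) = (-4 + p)/(2*y) (m(p, y) = (p - 4)/(y + y) = (-4 + p)/((2*y)) = (-4 + p)*(1/(2*y)) = (-4 + p)/(2*y))
K(S) = S
-2*(K(m(3, 4)) + (4*(-4))*(-4)) = -2*((½)*(-4 + 3)/4 + (4*(-4))*(-4)) = -2*((½)*(¼)*(-1) - 16*(-4)) = -2*(-⅛ + 64) = -2*511/8 = -511/4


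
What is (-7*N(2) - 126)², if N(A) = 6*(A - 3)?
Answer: 7056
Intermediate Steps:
N(A) = -18 + 6*A (N(A) = 6*(-3 + A) = -18 + 6*A)
(-7*N(2) - 126)² = (-7*(-18 + 6*2) - 126)² = (-7*(-18 + 12) - 126)² = (-7*(-6) - 126)² = (42 - 126)² = (-84)² = 7056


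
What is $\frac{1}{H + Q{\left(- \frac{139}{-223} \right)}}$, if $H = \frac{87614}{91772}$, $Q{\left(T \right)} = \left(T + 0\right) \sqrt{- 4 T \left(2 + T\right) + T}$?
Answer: $\frac{4970993161956394882}{16716636223412013117} - \frac{14554085701125676 i \sqrt{294263}}{16716636223412013117} \approx 0.29737 - 0.47228 i$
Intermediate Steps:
$Q{\left(T \right)} = T \sqrt{T - 4 T \left(2 + T\right)}$ ($Q{\left(T \right)} = T \sqrt{- 4 T \left(2 + T\right) + T} = T \sqrt{T - 4 T \left(2 + T\right)}$)
$H = \frac{43807}{45886}$ ($H = 87614 \cdot \frac{1}{91772} = \frac{43807}{45886} \approx 0.95469$)
$\frac{1}{H + Q{\left(- \frac{139}{-223} \right)}} = \frac{1}{\frac{43807}{45886} + - \frac{139}{-223} \sqrt{- - \frac{139}{-223} \left(7 + 4 \left(- \frac{139}{-223}\right)\right)}} = \frac{1}{\frac{43807}{45886} + \left(-139\right) \left(- \frac{1}{223}\right) \sqrt{- \left(-139\right) \left(- \frac{1}{223}\right) \left(7 + 4 \left(\left(-139\right) \left(- \frac{1}{223}\right)\right)\right)}} = \frac{1}{\frac{43807}{45886} + \frac{139 \sqrt{\left(-1\right) \frac{139}{223} \left(7 + 4 \cdot \frac{139}{223}\right)}}{223}} = \frac{1}{\frac{43807}{45886} + \frac{139 \sqrt{\left(-1\right) \frac{139}{223} \left(7 + \frac{556}{223}\right)}}{223}} = \frac{1}{\frac{43807}{45886} + \frac{139 \sqrt{\left(-1\right) \frac{139}{223} \cdot \frac{2117}{223}}}{223}} = \frac{1}{\frac{43807}{45886} + \frac{139 \sqrt{- \frac{294263}{49729}}}{223}} = \frac{1}{\frac{43807}{45886} + \frac{139 \frac{i \sqrt{294263}}{223}}{223}} = \frac{1}{\frac{43807}{45886} + \frac{139 i \sqrt{294263}}{49729}}$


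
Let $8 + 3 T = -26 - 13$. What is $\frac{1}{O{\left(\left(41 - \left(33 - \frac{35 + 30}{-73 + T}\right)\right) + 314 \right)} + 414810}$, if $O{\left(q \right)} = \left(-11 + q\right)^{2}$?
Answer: $\frac{70756}{36161662321} \approx 1.9567 \cdot 10^{-6}$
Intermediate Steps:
$T = - \frac{47}{3}$ ($T = - \frac{8}{3} + \frac{-26 - 13}{3} = - \frac{8}{3} + \frac{1}{3} \left(-39\right) = - \frac{8}{3} - 13 = - \frac{47}{3} \approx -15.667$)
$\frac{1}{O{\left(\left(41 - \left(33 - \frac{35 + 30}{-73 + T}\right)\right) + 314 \right)} + 414810} = \frac{1}{\left(-11 + \left(\left(41 - \left(33 - \frac{35 + 30}{-73 - \frac{47}{3}}\right)\right) + 314\right)\right)^{2} + 414810} = \frac{1}{\left(-11 + \left(\left(41 - \left(33 - \frac{65}{- \frac{266}{3}}\right)\right) + 314\right)\right)^{2} + 414810} = \frac{1}{\left(-11 + \left(\left(41 + \left(65 \left(- \frac{3}{266}\right) - 33\right)\right) + 314\right)\right)^{2} + 414810} = \frac{1}{\left(-11 + \left(\left(41 - \frac{8973}{266}\right) + 314\right)\right)^{2} + 414810} = \frac{1}{\left(-11 + \left(\frac{1933}{266} + 314\right)\right)^{2} + 414810} = \frac{1}{\left(-11 + \frac{85457}{266}\right)^{2} + 414810} = \frac{1}{\left(\frac{82531}{266}\right)^{2} + 414810} = \frac{1}{\frac{6811365961}{70756} + 414810} = \frac{1}{\frac{36161662321}{70756}} = \frac{70756}{36161662321}$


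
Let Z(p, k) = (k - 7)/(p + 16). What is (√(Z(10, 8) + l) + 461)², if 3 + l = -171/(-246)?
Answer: 113272485/533 + 1844*I*√160966/533 ≈ 2.1252e+5 + 1388.0*I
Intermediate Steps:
Z(p, k) = (-7 + k)/(16 + p)
l = -189/82 (l = -3 - 171/(-246) = -3 - 171*(-1/246) = -3 + 57/82 = -189/82 ≈ -2.3049)
(√(Z(10, 8) + l) + 461)² = (√((-7 + 8)/(16 + 10) - 189/82) + 461)² = (√(1/26 - 189/82) + 461)² = (√(-1208/533) + 461)² = (2*I*√160966/533 + 461)² = (461 + 2*I*√160966/533)²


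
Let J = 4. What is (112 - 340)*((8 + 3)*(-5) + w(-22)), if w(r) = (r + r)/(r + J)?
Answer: 35948/3 ≈ 11983.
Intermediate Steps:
w(r) = 2*r/(4 + r) (w(r) = (r + r)/(r + 4) = (2*r)/(4 + r) = 2*r/(4 + r))
(112 - 340)*((8 + 3)*(-5) + w(-22)) = (112 - 340)*((8 + 3)*(-5) + 2*(-22)/(4 - 22)) = -228*(11*(-5) + 2*(-22)/(-18)) = -228*(-55 + 2*(-22)*(-1/18)) = -228*(-55 + 22/9) = -228*(-473/9) = 35948/3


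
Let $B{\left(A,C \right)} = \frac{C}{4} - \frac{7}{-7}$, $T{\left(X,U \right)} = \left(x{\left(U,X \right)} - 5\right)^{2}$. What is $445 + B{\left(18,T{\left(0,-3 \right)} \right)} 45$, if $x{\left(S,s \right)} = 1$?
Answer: $670$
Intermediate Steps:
$T{\left(X,U \right)} = 16$ ($T{\left(X,U \right)} = \left(1 - 5\right)^{2} = \left(-4\right)^{2} = 16$)
$B{\left(A,C \right)} = 1 + \frac{C}{4}$ ($B{\left(A,C \right)} = C \frac{1}{4} - -1 = \frac{C}{4} + 1 = 1 + \frac{C}{4}$)
$445 + B{\left(18,T{\left(0,-3 \right)} \right)} 45 = 445 + \left(1 + \frac{1}{4} \cdot 16\right) 45 = 445 + \left(1 + 4\right) 45 = 445 + 5 \cdot 45 = 445 + 225 = 670$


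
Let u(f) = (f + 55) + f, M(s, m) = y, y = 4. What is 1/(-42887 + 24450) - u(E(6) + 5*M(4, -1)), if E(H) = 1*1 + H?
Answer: -2009634/18437 ≈ -109.00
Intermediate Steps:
M(s, m) = 4
E(H) = 1 + H
u(f) = 55 + 2*f (u(f) = (55 + f) + f = 55 + 2*f)
1/(-42887 + 24450) - u(E(6) + 5*M(4, -1)) = 1/(-42887 + 24450) - (55 + 2*((1 + 6) + 5*4)) = 1/(-18437) - (55 + 2*(7 + 20)) = -1/18437 - (55 + 2*27) = -1/18437 - (55 + 54) = -1/18437 - 1*109 = -1/18437 - 109 = -2009634/18437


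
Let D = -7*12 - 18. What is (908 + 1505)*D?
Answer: -246126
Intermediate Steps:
D = -102 (D = -84 - 18 = -102)
(908 + 1505)*D = (908 + 1505)*(-102) = 2413*(-102) = -246126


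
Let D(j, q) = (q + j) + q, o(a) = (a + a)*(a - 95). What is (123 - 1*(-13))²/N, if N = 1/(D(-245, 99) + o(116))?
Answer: 89243200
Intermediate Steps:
o(a) = 2*a*(-95 + a) (o(a) = (2*a)*(-95 + a) = 2*a*(-95 + a))
D(j, q) = j + 2*q (D(j, q) = (j + q) + q = j + 2*q)
N = 1/4825 (N = 1/((-245 + 2*99) + 2*116*(-95 + 116)) = 1/((-245 + 198) + 2*116*21) = 1/(-47 + 4872) = 1/4825 ≈ 0.00020725)
(123 - 1*(-13))²/N = (123 - 1*(-13))²/(1/4825) = (123 + 13)²*4825 = 136²*4825 = 18496*4825 = 89243200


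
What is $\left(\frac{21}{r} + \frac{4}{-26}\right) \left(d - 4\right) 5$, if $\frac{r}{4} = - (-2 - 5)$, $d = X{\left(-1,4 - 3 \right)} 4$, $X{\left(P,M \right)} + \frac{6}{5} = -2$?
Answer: $- \frac{651}{13} \approx -50.077$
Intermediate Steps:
$X{\left(P,M \right)} = - \frac{16}{5}$ ($X{\left(P,M \right)} = - \frac{6}{5} - 2 = - \frac{16}{5}$)
$d = - \frac{64}{5}$ ($d = \left(- \frac{16}{5}\right) 4 = - \frac{64}{5} \approx -12.8$)
$r = 28$ ($r = 4 \left(- (-2 - 5)\right) = 4 \left(\left(-1\right) \left(-7\right)\right) = 4 \cdot 7 = 28$)
$\left(\frac{21}{r} + \frac{4}{-26}\right) \left(d - 4\right) 5 = \left(\frac{21}{28} + \frac{4}{-26}\right) \left(- \frac{64}{5} - 4\right) 5 = \left(21 \cdot \frac{1}{28} + 4 \left(- \frac{1}{26}\right)\right) \left(\left(- \frac{84}{5}\right) 5\right) = \left(\frac{3}{4} - \frac{2}{13}\right) \left(-84\right) = \frac{31}{52} \left(-84\right) = - \frac{651}{13}$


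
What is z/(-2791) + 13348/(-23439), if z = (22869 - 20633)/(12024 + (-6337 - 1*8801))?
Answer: -19326230158/33952071231 ≈ -0.56922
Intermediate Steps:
z = -1118/1557 (z = 2236/(12024 + (-6337 - 8801)) = 2236/(12024 - 15138) = 2236/(-3114) = 2236*(-1/3114) = -1118/1557 ≈ -0.71805)
z/(-2791) + 13348/(-23439) = -1118/1557/(-2791) + 13348/(-23439) = -1118/1557*(-1/2791) + 13348*(-1/23439) = 1118/4345587 - 13348/23439 = -19326230158/33952071231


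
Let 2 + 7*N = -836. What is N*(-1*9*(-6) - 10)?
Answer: -36872/7 ≈ -5267.4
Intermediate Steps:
N = -838/7 (N = -2/7 + (⅐)*(-836) = -2/7 - 836/7 = -838/7 ≈ -119.71)
N*(-1*9*(-6) - 10) = -838*(-1*9*(-6) - 10)/7 = -838*(-9*(-6) - 10)/7 = -838*(54 - 10)/7 = -838/7*44 = -36872/7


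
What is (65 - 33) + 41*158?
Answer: 6510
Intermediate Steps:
(65 - 33) + 41*158 = 32 + 6478 = 6510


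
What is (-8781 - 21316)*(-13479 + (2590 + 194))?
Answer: 321887415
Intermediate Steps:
(-8781 - 21316)*(-13479 + (2590 + 194)) = -30097*(-13479 + 2784) = -30097*(-10695) = 321887415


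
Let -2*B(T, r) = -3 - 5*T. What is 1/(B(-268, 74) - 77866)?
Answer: -2/157069 ≈ -1.2733e-5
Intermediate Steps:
B(T, r) = 3/2 + 5*T/2 (B(T, r) = -(-3 - 5*T)/2 = 3/2 + 5*T/2)
1/(B(-268, 74) - 77866) = 1/((3/2 + (5/2)*(-268)) - 77866) = 1/((3/2 - 670) - 77866) = 1/(-1337/2 - 77866) = 1/(-157069/2) = -2/157069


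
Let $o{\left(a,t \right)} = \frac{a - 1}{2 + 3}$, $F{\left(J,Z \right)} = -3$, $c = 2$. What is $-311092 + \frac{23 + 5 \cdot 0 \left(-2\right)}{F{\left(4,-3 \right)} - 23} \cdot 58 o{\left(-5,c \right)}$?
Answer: $- \frac{20216978}{65} \approx -3.1103 \cdot 10^{5}$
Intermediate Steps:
$o{\left(a,t \right)} = - \frac{1}{5} + \frac{a}{5}$ ($o{\left(a,t \right)} = \frac{-1 + a}{5} = \left(-1 + a\right) \frac{1}{5} = - \frac{1}{5} + \frac{a}{5}$)
$-311092 + \frac{23 + 5 \cdot 0 \left(-2\right)}{F{\left(4,-3 \right)} - 23} \cdot 58 o{\left(-5,c \right)} = -311092 + \frac{23 + 5 \cdot 0 \left(-2\right)}{-3 - 23} \cdot 58 \left(- \frac{1}{5} + \frac{1}{5} \left(-5\right)\right) = -311092 + \frac{23 + 0 \left(-2\right)}{-26} \cdot 58 \left(- \frac{1}{5} - 1\right) = -311092 + \left(23 + 0\right) \left(- \frac{1}{26}\right) 58 \left(- \frac{6}{5}\right) = -311092 + 23 \left(- \frac{1}{26}\right) 58 \left(- \frac{6}{5}\right) = -311092 + \left(- \frac{23}{26}\right) 58 \left(- \frac{6}{5}\right) = -311092 - - \frac{4002}{65} = -311092 + \frac{4002}{65} = - \frac{20216978}{65}$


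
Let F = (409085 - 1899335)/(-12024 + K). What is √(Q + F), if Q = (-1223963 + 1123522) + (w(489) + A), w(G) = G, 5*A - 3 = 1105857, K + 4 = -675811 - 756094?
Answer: √3120233119755430/160437 ≈ 348.17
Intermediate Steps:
K = -1431909 (K = -4 + (-675811 - 756094) = -4 - 1431905 = -1431909)
A = 221172 (A = ⅗ + (⅕)*1105857 = ⅗ + 1105857/5 = 221172)
F = 496750/481311 (F = (409085 - 1899335)/(-12024 - 1431909) = -1490250/(-1443933) = -1490250*(-1/1443933) = 496750/481311 ≈ 1.0321)
Q = 121220 (Q = (-1223963 + 1123522) + (489 + 221172) = -100441 + 221661 = 121220)
√(Q + F) = √(121220 + 496750/481311) = √(58345016170/481311) = √3120233119755430/160437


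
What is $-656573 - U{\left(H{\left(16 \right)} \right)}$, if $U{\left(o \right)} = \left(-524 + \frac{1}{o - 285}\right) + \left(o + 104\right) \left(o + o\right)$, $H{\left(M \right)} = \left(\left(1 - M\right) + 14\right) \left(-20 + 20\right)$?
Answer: $- \frac{186973964}{285} \approx -6.5605 \cdot 10^{5}$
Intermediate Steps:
$H{\left(M \right)} = 0$ ($H{\left(M \right)} = \left(15 - M\right) 0 = 0$)
$U{\left(o \right)} = -524 + \frac{1}{-285 + o} + 2 o \left(104 + o\right)$ ($U{\left(o \right)} = \left(-524 + \frac{1}{-285 + o}\right) + \left(104 + o\right) 2 o = \left(-524 + \frac{1}{-285 + o}\right) + 2 o \left(104 + o\right) = -524 + \frac{1}{-285 + o} + 2 o \left(104 + o\right)$)
$-656573 - U{\left(H{\left(16 \right)} \right)} = -656573 - \frac{149341 - 0 - 362 \cdot 0^{2} + 2 \cdot 0^{3}}{-285 + 0} = -656573 - \frac{149341 + 0 - 0 + 2 \cdot 0}{-285} = -656573 - - \frac{149341 + 0 + 0 + 0}{285} = -656573 - \left(- \frac{1}{285}\right) 149341 = -656573 - - \frac{149341}{285} = -656573 + \frac{149341}{285} = - \frac{186973964}{285}$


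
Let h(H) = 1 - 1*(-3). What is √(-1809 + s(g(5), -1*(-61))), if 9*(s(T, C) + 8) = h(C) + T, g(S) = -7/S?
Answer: 2*I*√102190/15 ≈ 42.623*I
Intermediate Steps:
h(H) = 4 (h(H) = 1 + 3 = 4)
s(T, C) = -68/9 + T/9 (s(T, C) = -8 + (4 + T)/9 = -8 + (4/9 + T/9) = -68/9 + T/9)
√(-1809 + s(g(5), -1*(-61))) = √(-1809 + (-68/9 + (-7/5)/9)) = √(-1809 + (-68/9 + (-7*⅕)/9)) = √(-1809 + (-68/9 + (⅑)*(-7/5))) = √(-1809 + (-68/9 - 7/45)) = √(-1809 - 347/45) = √(-81752/45) = 2*I*√102190/15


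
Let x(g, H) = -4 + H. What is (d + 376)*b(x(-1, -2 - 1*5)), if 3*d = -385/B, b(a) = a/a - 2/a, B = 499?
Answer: 7312331/16467 ≈ 444.06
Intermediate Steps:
b(a) = 1 - 2/a
d = -385/1497 (d = (-385/499)/3 = (-385*1/499)/3 = (⅓)*(-385/499) = -385/1497 ≈ -0.25718)
(d + 376)*b(x(-1, -2 - 1*5)) = (-385/1497 + 376)*((-2 + (-4 + (-2 - 1*5)))/(-4 + (-2 - 1*5))) = 562487*((-2 + (-4 + (-2 - 5)))/(-4 + (-2 - 5)))/1497 = 562487*((-2 + (-4 - 7))/(-4 - 7))/1497 = 562487*((-2 - 11)/(-11))/1497 = 562487*(-1/11*(-13))/1497 = (562487/1497)*(13/11) = 7312331/16467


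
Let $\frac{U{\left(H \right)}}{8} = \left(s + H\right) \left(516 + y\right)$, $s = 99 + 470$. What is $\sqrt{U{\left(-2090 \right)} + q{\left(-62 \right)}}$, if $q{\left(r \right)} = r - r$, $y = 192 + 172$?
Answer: $312 i \sqrt{110} \approx 3272.3 i$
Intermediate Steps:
$y = 364$
$q{\left(r \right)} = 0$
$s = 569$
$U{\left(H \right)} = 4005760 + 7040 H$ ($U{\left(H \right)} = 8 \left(569 + H\right) \left(516 + 364\right) = 8 \left(569 + H\right) 880 = 8 \left(500720 + 880 H\right) = 4005760 + 7040 H$)
$\sqrt{U{\left(-2090 \right)} + q{\left(-62 \right)}} = \sqrt{\left(4005760 + 7040 \left(-2090\right)\right) + 0} = \sqrt{\left(4005760 - 14713600\right) + 0} = \sqrt{-10707840 + 0} = \sqrt{-10707840} = 312 i \sqrt{110}$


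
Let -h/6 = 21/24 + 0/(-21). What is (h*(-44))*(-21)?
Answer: -4851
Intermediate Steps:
h = -21/4 (h = -6*(21/24 + 0/(-21)) = -6*(21*(1/24) + 0*(-1/21)) = -6*(7/8 + 0) = -6*7/8 = -21/4 ≈ -5.2500)
(h*(-44))*(-21) = -21/4*(-44)*(-21) = 231*(-21) = -4851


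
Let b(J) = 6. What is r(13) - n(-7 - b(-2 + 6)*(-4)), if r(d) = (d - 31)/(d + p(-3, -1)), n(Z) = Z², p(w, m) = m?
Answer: -581/2 ≈ -290.50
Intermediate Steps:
r(d) = (-31 + d)/(-1 + d) (r(d) = (d - 31)/(d - 1) = (-31 + d)/(-1 + d))
r(13) - n(-7 - b(-2 + 6)*(-4)) = (-31 + 13)/(-1 + 13) - (-7 - 6*(-4))² = -18/12 - (-7 - (-24))² = (1/12)*(-18) - (-7 - 1*(-24))² = -3/2 - (-7 + 24)² = -3/2 - 1*17² = -3/2 - 1*289 = -3/2 - 289 = -581/2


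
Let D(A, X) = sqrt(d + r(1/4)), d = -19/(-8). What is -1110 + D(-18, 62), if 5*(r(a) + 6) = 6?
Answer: -1110 + I*sqrt(970)/20 ≈ -1110.0 + 1.5572*I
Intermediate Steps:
r(a) = -24/5 (r(a) = -6 + (1/5)*6 = -6 + 6/5 = -24/5)
d = 19/8 (d = -19*(-1/8) = 19/8 ≈ 2.3750)
D(A, X) = I*sqrt(970)/20 (D(A, X) = sqrt(19/8 - 24/5) = sqrt(-97/40) = I*sqrt(970)/20)
-1110 + D(-18, 62) = -1110 + I*sqrt(970)/20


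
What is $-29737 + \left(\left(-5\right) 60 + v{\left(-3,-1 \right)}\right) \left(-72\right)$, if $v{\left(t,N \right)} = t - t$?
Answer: $-8137$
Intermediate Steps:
$v{\left(t,N \right)} = 0$
$-29737 + \left(\left(-5\right) 60 + v{\left(-3,-1 \right)}\right) \left(-72\right) = -29737 + \left(\left(-5\right) 60 + 0\right) \left(-72\right) = -29737 + \left(-300 + 0\right) \left(-72\right) = -29737 - -21600 = -29737 + 21600 = -8137$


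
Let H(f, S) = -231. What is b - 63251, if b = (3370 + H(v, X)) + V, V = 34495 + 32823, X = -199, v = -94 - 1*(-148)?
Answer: 7206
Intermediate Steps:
v = 54 (v = -94 + 148 = 54)
V = 67318
b = 70457 (b = (3370 - 231) + 67318 = 3139 + 67318 = 70457)
b - 63251 = 70457 - 63251 = 7206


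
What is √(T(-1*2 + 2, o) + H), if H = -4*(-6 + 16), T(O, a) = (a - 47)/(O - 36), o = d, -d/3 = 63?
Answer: I*√301/3 ≈ 5.7831*I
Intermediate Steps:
d = -189 (d = -3*63 = -189)
o = -189
T(O, a) = (-47 + a)/(-36 + O)
H = -40 (H = -4*10 = -40)
√(T(-1*2 + 2, o) + H) = √((-47 - 189)/(-36 + (-1*2 + 2)) - 40) = √(-236/(-36 + (-2 + 2)) - 40) = √(-236/(-36 + 0) - 40) = √(-236/(-36) - 40) = √(-1/36*(-236) - 40) = √(59/9 - 40) = √(-301/9) = I*√301/3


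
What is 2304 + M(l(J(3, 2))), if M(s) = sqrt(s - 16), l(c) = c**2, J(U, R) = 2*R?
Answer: 2304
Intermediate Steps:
M(s) = sqrt(-16 + s)
2304 + M(l(J(3, 2))) = 2304 + sqrt(-16 + (2*2)**2) = 2304 + sqrt(-16 + 4**2) = 2304 + sqrt(-16 + 16) = 2304 + sqrt(0) = 2304 + 0 = 2304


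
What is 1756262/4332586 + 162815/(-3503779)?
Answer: 44656917414/124429703627 ≈ 0.35889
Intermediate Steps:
1756262/4332586 + 162815/(-3503779) = 1756262*(1/4332586) + 162815*(-1/3503779) = 878131/2166293 - 162815/3503779 = 44656917414/124429703627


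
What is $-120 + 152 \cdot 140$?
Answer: $21160$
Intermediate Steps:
$-120 + 152 \cdot 140 = -120 + 21280 = 21160$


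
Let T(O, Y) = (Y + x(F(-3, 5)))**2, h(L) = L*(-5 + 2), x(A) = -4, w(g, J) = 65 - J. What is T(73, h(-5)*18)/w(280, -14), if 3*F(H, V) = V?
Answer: 70756/79 ≈ 895.65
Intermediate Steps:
F(H, V) = V/3
h(L) = -3*L (h(L) = L*(-3) = -3*L)
T(O, Y) = (-4 + Y)**2 (T(O, Y) = (Y - 4)**2 = (-4 + Y)**2)
T(73, h(-5)*18)/w(280, -14) = (-4 - 3*(-5)*18)**2/(65 - 1*(-14)) = (-4 + 15*18)**2/(65 + 14) = (-4 + 270)**2/79 = 266**2*(1/79) = 70756*(1/79) = 70756/79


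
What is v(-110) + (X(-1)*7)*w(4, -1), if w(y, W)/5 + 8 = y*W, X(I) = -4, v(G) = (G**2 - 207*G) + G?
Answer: 36440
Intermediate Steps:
v(G) = G**2 - 206*G
w(y, W) = -40 + 5*W*y (w(y, W) = -40 + 5*(y*W) = -40 + 5*(W*y) = -40 + 5*W*y)
v(-110) + (X(-1)*7)*w(4, -1) = -110*(-206 - 110) + (-4*7)*(-40 + 5*(-1)*4) = -110*(-316) - 28*(-40 - 20) = 34760 - 28*(-60) = 34760 + 1680 = 36440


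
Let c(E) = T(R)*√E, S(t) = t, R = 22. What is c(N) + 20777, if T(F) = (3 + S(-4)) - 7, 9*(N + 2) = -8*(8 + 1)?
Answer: 20777 - 8*I*√10 ≈ 20777.0 - 25.298*I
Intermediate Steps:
N = -10 (N = -2 + (-8*(8 + 1))/9 = -2 + (-8*9)/9 = -2 + (⅑)*(-72) = -2 - 8 = -10)
T(F) = -8 (T(F) = (3 - 4) - 7 = -1 - 7 = -8)
c(E) = -8*√E
c(N) + 20777 = -8*I*√10 + 20777 = 20777 - 8*I*√10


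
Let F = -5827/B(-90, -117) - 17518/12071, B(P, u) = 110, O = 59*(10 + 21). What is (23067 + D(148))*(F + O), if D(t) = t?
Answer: 10940299938899/265562 ≈ 4.1197e+7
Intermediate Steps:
O = 1829 (O = 59*31 = 1829)
F = -72264697/1327810 (F = -5827/110 - 17518/12071 = -72264697/1327810 ≈ -54.424)
(23067 + D(148))*(F + O) = (23067 + 148)*(-72264697/1327810 + 1829) = 23215*(2356299793/1327810) = 10940299938899/265562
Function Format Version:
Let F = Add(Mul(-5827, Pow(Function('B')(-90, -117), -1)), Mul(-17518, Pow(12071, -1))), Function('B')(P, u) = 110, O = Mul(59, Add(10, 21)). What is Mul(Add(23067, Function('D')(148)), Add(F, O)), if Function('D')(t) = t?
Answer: Rational(10940299938899, 265562) ≈ 4.1197e+7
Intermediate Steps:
O = 1829 (O = Mul(59, 31) = 1829)
F = Rational(-72264697, 1327810) (F = Add(Mul(-5827, Pow(110, -1)), Mul(-17518, Pow(12071, -1))) = Add(Mul(-5827, Rational(1, 110)), Mul(-17518, Rational(1, 12071))) = Add(Rational(-5827, 110), Rational(-17518, 12071)) = Rational(-72264697, 1327810) ≈ -54.424)
Mul(Add(23067, Function('D')(148)), Add(F, O)) = Mul(Add(23067, 148), Add(Rational(-72264697, 1327810), 1829)) = Mul(23215, Rational(2356299793, 1327810)) = Rational(10940299938899, 265562)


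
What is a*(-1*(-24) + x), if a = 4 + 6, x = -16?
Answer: 80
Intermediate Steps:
a = 10
a*(-1*(-24) + x) = 10*(-1*(-24) - 16) = 10*(24 - 16) = 10*8 = 80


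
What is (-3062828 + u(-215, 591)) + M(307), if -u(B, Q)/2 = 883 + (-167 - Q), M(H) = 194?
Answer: -3062884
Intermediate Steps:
u(B, Q) = -1432 + 2*Q (u(B, Q) = -2*(883 + (-167 - Q)) = -2*(716 - Q) = -1432 + 2*Q)
(-3062828 + u(-215, 591)) + M(307) = (-3062828 + (-1432 + 2*591)) + 194 = (-3062828 + (-1432 + 1182)) + 194 = (-3062828 - 250) + 194 = -3063078 + 194 = -3062884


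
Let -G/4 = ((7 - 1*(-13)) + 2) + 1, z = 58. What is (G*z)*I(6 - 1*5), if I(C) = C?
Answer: -5336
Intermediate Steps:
G = -92 (G = -4*(((7 - 1*(-13)) + 2) + 1) = -4*(((7 + 13) + 2) + 1) = -4*((20 + 2) + 1) = -4*(22 + 1) = -4*23 = -92)
(G*z)*I(6 - 1*5) = (-92*58)*(6 - 1*5) = -5336*(6 - 5) = -5336*1 = -5336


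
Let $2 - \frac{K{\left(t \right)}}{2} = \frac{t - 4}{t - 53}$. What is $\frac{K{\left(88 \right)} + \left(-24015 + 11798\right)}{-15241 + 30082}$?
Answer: $- \frac{20363}{24735} \approx -0.82325$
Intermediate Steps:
$K{\left(t \right)} = 4 - \frac{2 \left(-4 + t\right)}{-53 + t}$ ($K{\left(t \right)} = 4 - 2 \frac{t - 4}{t - 53} = 4 - 2 \frac{-4 + t}{-53 + t} = 4 - \frac{2 \left(-4 + t\right)}{-53 + t}$)
$\frac{K{\left(88 \right)} + \left(-24015 + 11798\right)}{-15241 + 30082} = \frac{\frac{2 \left(-102 + 88\right)}{-53 + 88} + \left(-24015 + 11798\right)}{-15241 + 30082} = \frac{2 \cdot \frac{1}{35} \left(-14\right) - 12217}{14841} = \left(2 \cdot \frac{1}{35} \left(-14\right) - 12217\right) \frac{1}{14841} = \left(- \frac{4}{5} - 12217\right) \frac{1}{14841} = \left(- \frac{61089}{5}\right) \frac{1}{14841} = - \frac{20363}{24735}$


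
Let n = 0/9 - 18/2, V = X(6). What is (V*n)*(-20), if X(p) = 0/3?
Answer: 0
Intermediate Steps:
X(p) = 0 (X(p) = 0*(⅓) = 0)
V = 0
n = -9 (n = 0*(⅑) - 18*½ = 0 - 9 = -9)
(V*n)*(-20) = (0*(-9))*(-20) = 0*(-20) = 0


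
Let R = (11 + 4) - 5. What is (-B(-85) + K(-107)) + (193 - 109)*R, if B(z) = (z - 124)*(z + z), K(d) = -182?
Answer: -34872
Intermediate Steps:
B(z) = 2*z*(-124 + z) (B(z) = (-124 + z)*(2*z) = 2*z*(-124 + z))
R = 10 (R = 15 - 5 = 10)
(-B(-85) + K(-107)) + (193 - 109)*R = (-2*(-85)*(-124 - 85) - 182) + (193 - 109)*10 = (-2*(-85)*(-209) - 182) + 84*10 = (-1*35530 - 182) + 840 = (-35530 - 182) + 840 = -35712 + 840 = -34872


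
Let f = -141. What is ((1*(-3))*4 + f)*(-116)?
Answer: 17748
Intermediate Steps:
((1*(-3))*4 + f)*(-116) = ((1*(-3))*4 - 141)*(-116) = (-3*4 - 141)*(-116) = (-12 - 141)*(-116) = -153*(-116) = 17748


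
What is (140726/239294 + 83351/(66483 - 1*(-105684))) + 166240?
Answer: 3424443908629478/20599265049 ≈ 1.6624e+5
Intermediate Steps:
(140726/239294 + 83351/(66483 - 1*(-105684))) + 166240 = (140726*(1/239294) + 83351/(66483 + 105684)) + 166240 = (70363/119647 + 83351/172167) + 166240 = 22086883718/20599265049 + 166240 = 3424443908629478/20599265049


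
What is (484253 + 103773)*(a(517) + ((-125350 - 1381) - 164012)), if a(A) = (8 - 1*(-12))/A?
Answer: -88388605434886/517 ≈ -1.7096e+11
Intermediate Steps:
a(A) = 20/A (a(A) = (8 + 12)/A = 20/A)
(484253 + 103773)*(a(517) + ((-125350 - 1381) - 164012)) = (484253 + 103773)*(20/517 + ((-125350 - 1381) - 164012)) = 588026*(20*(1/517) + (-126731 - 164012)) = 588026*(20/517 - 290743) = 588026*(-150314111/517) = -88388605434886/517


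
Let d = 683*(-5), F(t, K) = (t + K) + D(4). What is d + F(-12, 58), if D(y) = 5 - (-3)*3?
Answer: -3355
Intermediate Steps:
D(y) = 14 (D(y) = 5 - 1*(-9) = 5 + 9 = 14)
F(t, K) = 14 + K + t (F(t, K) = (t + K) + 14 = (K + t) + 14 = 14 + K + t)
d = -3415
d + F(-12, 58) = -3415 + (14 + 58 - 12) = -3415 + 60 = -3355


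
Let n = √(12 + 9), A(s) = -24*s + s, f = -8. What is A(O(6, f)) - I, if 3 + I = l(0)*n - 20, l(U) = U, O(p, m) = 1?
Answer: 0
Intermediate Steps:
A(s) = -23*s
n = √21 ≈ 4.5826
I = -23 (I = -3 + (0*√21 - 20) = -3 + (0 - 20) = -3 - 20 = -23)
A(O(6, f)) - I = -23*1 - 1*(-23) = -23 + 23 = 0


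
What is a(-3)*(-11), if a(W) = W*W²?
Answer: 297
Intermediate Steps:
a(W) = W³
a(-3)*(-11) = (-3)³*(-11) = -27*(-11) = 297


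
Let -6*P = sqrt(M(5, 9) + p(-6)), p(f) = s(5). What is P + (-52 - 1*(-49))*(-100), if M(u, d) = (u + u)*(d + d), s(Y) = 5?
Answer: 300 - sqrt(185)/6 ≈ 297.73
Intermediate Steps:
M(u, d) = 4*d*u (M(u, d) = (2*u)*(2*d) = 4*d*u)
p(f) = 5
P = -sqrt(185)/6 (P = -sqrt(4*9*5 + 5)/6 = -sqrt(180 + 5)/6 = -sqrt(185)/6 ≈ -2.2669)
P + (-52 - 1*(-49))*(-100) = -sqrt(185)/6 + (-52 - 1*(-49))*(-100) = -sqrt(185)/6 + (-52 + 49)*(-100) = -sqrt(185)/6 - 3*(-100) = -sqrt(185)/6 + 300 = 300 - sqrt(185)/6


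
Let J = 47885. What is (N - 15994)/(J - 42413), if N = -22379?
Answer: -12791/1824 ≈ -7.0126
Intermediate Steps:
(N - 15994)/(J - 42413) = (-22379 - 15994)/(47885 - 42413) = -38373/5472 = -38373*1/5472 = -12791/1824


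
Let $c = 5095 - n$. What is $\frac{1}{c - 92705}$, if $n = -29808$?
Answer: $- \frac{1}{57802} \approx -1.73 \cdot 10^{-5}$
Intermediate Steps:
$c = 34903$ ($c = 5095 - -29808 = 5095 + 29808 = 34903$)
$\frac{1}{c - 92705} = \frac{1}{34903 - 92705} = \frac{1}{-57802} = - \frac{1}{57802}$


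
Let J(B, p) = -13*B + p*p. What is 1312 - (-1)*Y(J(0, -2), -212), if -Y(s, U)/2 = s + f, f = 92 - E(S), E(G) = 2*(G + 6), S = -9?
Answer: 1108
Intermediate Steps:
E(G) = 12 + 2*G (E(G) = 2*(6 + G) = 12 + 2*G)
J(B, p) = p² - 13*B (J(B, p) = -13*B + p² = p² - 13*B)
f = 98 (f = 92 - (12 + 2*(-9)) = 92 - (12 - 18) = 92 - 1*(-6) = 92 + 6 = 98)
Y(s, U) = -196 - 2*s (Y(s, U) = -2*(s + 98) = -2*(98 + s) = -196 - 2*s)
1312 - (-1)*Y(J(0, -2), -212) = 1312 - (-1)*(-196 - 2*((-2)² - 13*0)) = 1312 - (-1)*(-196 - 2*(4 + 0)) = 1312 - (-1)*(-196 - 2*4) = 1312 - (-1)*(-196 - 8) = 1312 - (-1)*(-204) = 1312 - 1*204 = 1312 - 204 = 1108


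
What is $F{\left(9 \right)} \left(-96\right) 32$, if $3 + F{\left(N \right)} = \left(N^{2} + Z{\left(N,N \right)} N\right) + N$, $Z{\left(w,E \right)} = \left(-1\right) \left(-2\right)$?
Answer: $-322560$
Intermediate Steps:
$Z{\left(w,E \right)} = 2$
$F{\left(N \right)} = -3 + N^{2} + 3 N$ ($F{\left(N \right)} = -3 + \left(\left(N^{2} + 2 N\right) + N\right) = -3 + \left(N^{2} + 3 N\right) = -3 + N^{2} + 3 N$)
$F{\left(9 \right)} \left(-96\right) 32 = \left(-3 + 9^{2} + 3 \cdot 9\right) \left(-96\right) 32 = \left(-3 + 81 + 27\right) \left(-96\right) 32 = 105 \left(-96\right) 32 = \left(-10080\right) 32 = -322560$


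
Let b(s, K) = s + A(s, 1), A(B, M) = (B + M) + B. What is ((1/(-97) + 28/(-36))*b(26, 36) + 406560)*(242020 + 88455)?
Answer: 117276498690800/873 ≈ 1.3434e+11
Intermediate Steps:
A(B, M) = M + 2*B
b(s, K) = 1 + 3*s (b(s, K) = s + (1 + 2*s) = 1 + 3*s)
((1/(-97) + 28/(-36))*b(26, 36) + 406560)*(242020 + 88455) = ((1/(-97) + 28/(-36))*(1 + 3*26) + 406560)*(242020 + 88455) = ((1*(-1/97) + 28*(-1/36))*(1 + 78) + 406560)*330475 = ((-1/97 - 7/9)*79 + 406560)*330475 = (-688/873*79 + 406560)*330475 = (-54352/873 + 406560)*330475 = (354872528/873)*330475 = 117276498690800/873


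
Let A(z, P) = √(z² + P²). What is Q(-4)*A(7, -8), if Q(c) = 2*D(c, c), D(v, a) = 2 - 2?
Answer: 0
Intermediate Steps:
D(v, a) = 0
Q(c) = 0 (Q(c) = 2*0 = 0)
A(z, P) = √(P² + z²)
Q(-4)*A(7, -8) = 0*√((-8)² + 7²) = 0*√(64 + 49) = 0*√113 = 0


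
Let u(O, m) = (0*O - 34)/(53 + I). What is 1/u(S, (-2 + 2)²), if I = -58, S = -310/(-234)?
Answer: 5/34 ≈ 0.14706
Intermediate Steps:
S = 155/117 (S = -310*(-1/234) = 155/117 ≈ 1.3248)
u(O, m) = 34/5 (u(O, m) = (0*O - 34)/(53 - 58) = (0 - 34)/(-5) = -34*(-⅕) = 34/5)
1/u(S, (-2 + 2)²) = 1/(34/5) = 5/34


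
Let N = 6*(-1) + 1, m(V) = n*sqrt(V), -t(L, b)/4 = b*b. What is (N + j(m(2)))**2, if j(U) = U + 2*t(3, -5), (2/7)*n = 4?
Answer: 42417 - 5740*sqrt(2) ≈ 34299.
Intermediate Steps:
n = 14 (n = (7/2)*4 = 14)
t(L, b) = -4*b**2 (t(L, b) = -4*b*b = -4*b**2)
m(V) = 14*sqrt(V)
j(U) = -200 + U (j(U) = U + 2*(-4*(-5)**2) = U + 2*(-4*25) = U + 2*(-100) = U - 200 = -200 + U)
N = -5 (N = -6 + 1 = -5)
(N + j(m(2)))**2 = (-5 + (-200 + 14*sqrt(2)))**2 = (-205 + 14*sqrt(2))**2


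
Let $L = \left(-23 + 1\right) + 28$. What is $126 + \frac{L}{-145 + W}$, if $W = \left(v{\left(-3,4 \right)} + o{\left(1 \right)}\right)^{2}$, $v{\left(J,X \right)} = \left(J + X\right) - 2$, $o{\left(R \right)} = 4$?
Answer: $\frac{8565}{68} \approx 125.96$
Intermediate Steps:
$v{\left(J,X \right)} = -2 + J + X$
$L = 6$ ($L = -22 + 28 = 6$)
$W = 9$ ($W = \left(\left(-2 - 3 + 4\right) + 4\right)^{2} = \left(-1 + 4\right)^{2} = 3^{2} = 9$)
$126 + \frac{L}{-145 + W} = 126 + \frac{6}{-145 + 9} = 126 + \frac{6}{-136} = 126 + 6 \left(- \frac{1}{136}\right) = 126 - \frac{3}{68} = \frac{8565}{68}$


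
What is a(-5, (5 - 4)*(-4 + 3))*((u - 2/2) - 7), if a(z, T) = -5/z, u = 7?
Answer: -1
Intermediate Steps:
a(-5, (5 - 4)*(-4 + 3))*((u - 2/2) - 7) = (-5/(-5))*((7 - 2/2) - 7) = (-5*(-1/5))*((7 - 2/2) - 7) = 1*((7 - 1*1) - 7) = 1*((7 - 1) - 7) = 1*(6 - 7) = 1*(-1) = -1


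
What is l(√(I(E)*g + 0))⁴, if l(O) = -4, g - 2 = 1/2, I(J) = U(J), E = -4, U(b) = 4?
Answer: 256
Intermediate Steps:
I(J) = 4
g = 5/2 (g = 2 + 1/2 = 2 + 1*(½) = 2 + ½ = 5/2 ≈ 2.5000)
l(√(I(E)*g + 0))⁴ = (-4)⁴ = 256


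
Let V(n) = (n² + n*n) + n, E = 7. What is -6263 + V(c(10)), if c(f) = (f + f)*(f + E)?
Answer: 225277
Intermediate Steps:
c(f) = 2*f*(7 + f) (c(f) = (f + f)*(f + 7) = (2*f)*(7 + f) = 2*f*(7 + f))
V(n) = n + 2*n² (V(n) = (n² + n²) + n = 2*n² + n = n + 2*n²)
-6263 + V(c(10)) = -6263 + (2*10*(7 + 10))*(1 + 2*(2*10*(7 + 10))) = -6263 + (2*10*17)*(1 + 2*(2*10*17)) = -6263 + 340*(1 + 2*340) = -6263 + 340*(1 + 680) = -6263 + 340*681 = -6263 + 231540 = 225277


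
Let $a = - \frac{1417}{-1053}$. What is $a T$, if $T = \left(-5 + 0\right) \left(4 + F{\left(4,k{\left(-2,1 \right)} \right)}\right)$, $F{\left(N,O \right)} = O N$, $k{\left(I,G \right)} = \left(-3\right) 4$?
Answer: $\frac{23980}{81} \approx 296.05$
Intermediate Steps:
$k{\left(I,G \right)} = -12$
$F{\left(N,O \right)} = N O$
$a = \frac{109}{81}$ ($a = \left(-1417\right) \left(- \frac{1}{1053}\right) = \frac{109}{81} \approx 1.3457$)
$T = 220$ ($T = \left(-5 + 0\right) \left(4 + 4 \left(-12\right)\right) = - 5 \left(4 - 48\right) = \left(-5\right) \left(-44\right) = 220$)
$a T = \frac{109}{81} \cdot 220 = \frac{23980}{81}$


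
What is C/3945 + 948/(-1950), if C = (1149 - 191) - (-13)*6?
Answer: -57322/256425 ≈ -0.22354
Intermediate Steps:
C = 1036 (C = 958 - 1*(-78) = 958 + 78 = 1036)
C/3945 + 948/(-1950) = 1036/3945 + 948/(-1950) = 1036*(1/3945) + 948*(-1/1950) = 1036/3945 - 158/325 = -57322/256425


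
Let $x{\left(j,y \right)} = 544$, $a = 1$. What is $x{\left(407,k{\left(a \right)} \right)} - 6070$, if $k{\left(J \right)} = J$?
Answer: $-5526$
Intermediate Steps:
$x{\left(407,k{\left(a \right)} \right)} - 6070 = 544 - 6070 = -5526$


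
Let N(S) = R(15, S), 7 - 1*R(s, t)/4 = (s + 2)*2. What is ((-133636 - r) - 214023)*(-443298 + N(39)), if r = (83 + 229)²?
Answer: 197317000218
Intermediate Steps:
R(s, t) = 12 - 8*s (R(s, t) = 28 - 4*(s + 2)*2 = 28 - 4*(2 + s)*2 = 28 - 4*(4 + 2*s) = 28 + (-16 - 8*s) = 12 - 8*s)
N(S) = -108 (N(S) = 12 - 8*15 = 12 - 120 = -108)
r = 97344 (r = 312² = 97344)
((-133636 - r) - 214023)*(-443298 + N(39)) = ((-133636 - 1*97344) - 214023)*(-443298 - 108) = ((-133636 - 97344) - 214023)*(-443406) = (-230980 - 214023)*(-443406) = -445003*(-443406) = 197317000218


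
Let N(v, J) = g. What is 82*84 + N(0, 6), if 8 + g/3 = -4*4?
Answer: 6816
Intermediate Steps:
g = -72 (g = -24 + 3*(-4*4) = -24 + 3*(-16) = -24 - 48 = -72)
N(v, J) = -72
82*84 + N(0, 6) = 82*84 - 72 = 6888 - 72 = 6816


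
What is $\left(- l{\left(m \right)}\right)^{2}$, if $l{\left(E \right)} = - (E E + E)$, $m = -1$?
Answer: $0$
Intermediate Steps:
$l{\left(E \right)} = - E - E^{2}$ ($l{\left(E \right)} = - (E^{2} + E) = - (E + E^{2}) = - E - E^{2}$)
$\left(- l{\left(m \right)}\right)^{2} = \left(- \left(-1\right) \left(-1\right) \left(1 - 1\right)\right)^{2} = \left(- \left(-1\right) \left(-1\right) 0\right)^{2} = \left(\left(-1\right) 0\right)^{2} = 0^{2} = 0$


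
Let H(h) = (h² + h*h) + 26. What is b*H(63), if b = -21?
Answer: -167244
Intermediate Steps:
H(h) = 26 + 2*h² (H(h) = (h² + h²) + 26 = 2*h² + 26 = 26 + 2*h²)
b*H(63) = -21*(26 + 2*63²) = -21*(26 + 2*3969) = -21*(26 + 7938) = -21*7964 = -167244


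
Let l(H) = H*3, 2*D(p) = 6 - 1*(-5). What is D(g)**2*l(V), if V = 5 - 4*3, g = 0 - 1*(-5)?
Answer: -2541/4 ≈ -635.25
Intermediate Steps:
g = 5 (g = 0 + 5 = 5)
D(p) = 11/2 (D(p) = (6 - 1*(-5))/2 = (6 + 5)/2 = (1/2)*11 = 11/2)
V = -7 (V = 5 - 12 = -7)
l(H) = 3*H
D(g)**2*l(V) = (11/2)**2*(3*(-7)) = (121/4)*(-21) = -2541/4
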